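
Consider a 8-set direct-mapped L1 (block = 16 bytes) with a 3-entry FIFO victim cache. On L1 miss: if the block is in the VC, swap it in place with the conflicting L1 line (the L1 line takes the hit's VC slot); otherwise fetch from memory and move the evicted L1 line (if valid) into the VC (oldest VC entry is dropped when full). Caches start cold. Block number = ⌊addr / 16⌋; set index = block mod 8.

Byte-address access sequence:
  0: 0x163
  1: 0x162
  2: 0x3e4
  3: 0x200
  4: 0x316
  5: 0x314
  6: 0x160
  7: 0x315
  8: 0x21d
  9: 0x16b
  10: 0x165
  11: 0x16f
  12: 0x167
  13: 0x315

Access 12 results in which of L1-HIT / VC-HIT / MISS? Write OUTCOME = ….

OUTCOME = L1-HIT

#0 0x163→b22/s6 MISS; vc=[]
#1 0x162→b22/s6 L1-HIT; vc=[]
#2 0x3e4→b62/s6 MISS; vc=[22]
#3 0x200→b32/s0 MISS; vc=[22]
#4 0x316→b49/s1 MISS; vc=[22]
#5 0x314→b49/s1 L1-HIT; vc=[22]
#6 0x160→b22/s6 VC-HIT; vc=[62]
#7 0x315→b49/s1 L1-HIT; vc=[62]
#8 0x21d→b33/s1 MISS; vc=[62,49]
#9 0x16b→b22/s6 L1-HIT; vc=[62,49]
#10 0x165→b22/s6 L1-HIT; vc=[62,49]
#11 0x16f→b22/s6 L1-HIT; vc=[62,49]
#12 0x167→b22/s6 L1-HIT; vc=[62,49]
#13 0x315→b49/s1 VC-HIT; vc=[62,33]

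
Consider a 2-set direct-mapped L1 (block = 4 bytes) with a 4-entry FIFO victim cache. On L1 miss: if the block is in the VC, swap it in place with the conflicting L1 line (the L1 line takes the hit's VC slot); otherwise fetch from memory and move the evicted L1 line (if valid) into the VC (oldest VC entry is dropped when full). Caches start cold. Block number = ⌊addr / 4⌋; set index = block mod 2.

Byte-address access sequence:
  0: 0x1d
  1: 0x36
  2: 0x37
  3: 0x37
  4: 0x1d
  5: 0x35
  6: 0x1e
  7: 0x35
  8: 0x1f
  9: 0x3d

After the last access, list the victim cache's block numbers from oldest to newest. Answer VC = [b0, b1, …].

VC = [13, 7]

#0 0x1d→b7/s1 MISS; vc=[]
#1 0x36→b13/s1 MISS; vc=[7]
#2 0x37→b13/s1 L1-HIT; vc=[7]
#3 0x37→b13/s1 L1-HIT; vc=[7]
#4 0x1d→b7/s1 VC-HIT; vc=[13]
#5 0x35→b13/s1 VC-HIT; vc=[7]
#6 0x1e→b7/s1 VC-HIT; vc=[13]
#7 0x35→b13/s1 VC-HIT; vc=[7]
#8 0x1f→b7/s1 VC-HIT; vc=[13]
#9 0x3d→b15/s1 MISS; vc=[13,7]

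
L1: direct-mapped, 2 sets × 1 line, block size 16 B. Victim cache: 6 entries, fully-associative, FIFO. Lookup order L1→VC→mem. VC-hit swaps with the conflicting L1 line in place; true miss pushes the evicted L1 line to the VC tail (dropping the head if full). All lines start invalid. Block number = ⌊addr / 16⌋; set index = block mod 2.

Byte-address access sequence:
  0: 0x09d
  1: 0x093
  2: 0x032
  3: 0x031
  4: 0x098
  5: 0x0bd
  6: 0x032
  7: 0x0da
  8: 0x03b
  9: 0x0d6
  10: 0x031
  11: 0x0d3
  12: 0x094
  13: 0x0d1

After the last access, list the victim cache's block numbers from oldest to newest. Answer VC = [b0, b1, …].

VC = [11, 9, 3]

#0 0x9d→b9/s1 MISS; vc=[]
#1 0x93→b9/s1 L1-HIT; vc=[]
#2 0x32→b3/s1 MISS; vc=[9]
#3 0x31→b3/s1 L1-HIT; vc=[9]
#4 0x98→b9/s1 VC-HIT; vc=[3]
#5 0xbd→b11/s1 MISS; vc=[3,9]
#6 0x32→b3/s1 VC-HIT; vc=[11,9]
#7 0xda→b13/s1 MISS; vc=[11,9,3]
#8 0x3b→b3/s1 VC-HIT; vc=[11,9,13]
#9 0xd6→b13/s1 VC-HIT; vc=[11,9,3]
#10 0x31→b3/s1 VC-HIT; vc=[11,9,13]
#11 0xd3→b13/s1 VC-HIT; vc=[11,9,3]
#12 0x94→b9/s1 VC-HIT; vc=[11,13,3]
#13 0xd1→b13/s1 VC-HIT; vc=[11,9,3]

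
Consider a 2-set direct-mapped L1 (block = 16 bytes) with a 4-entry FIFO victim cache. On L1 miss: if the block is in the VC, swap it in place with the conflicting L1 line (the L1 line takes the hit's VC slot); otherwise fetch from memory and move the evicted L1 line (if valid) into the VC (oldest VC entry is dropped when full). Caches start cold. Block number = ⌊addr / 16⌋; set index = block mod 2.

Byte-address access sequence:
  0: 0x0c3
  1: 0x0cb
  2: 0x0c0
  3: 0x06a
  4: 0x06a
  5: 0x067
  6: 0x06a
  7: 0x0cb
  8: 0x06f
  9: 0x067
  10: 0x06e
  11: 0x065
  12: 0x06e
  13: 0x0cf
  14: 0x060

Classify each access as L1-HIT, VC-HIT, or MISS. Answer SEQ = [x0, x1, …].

SEQ = [MISS, L1-HIT, L1-HIT, MISS, L1-HIT, L1-HIT, L1-HIT, VC-HIT, VC-HIT, L1-HIT, L1-HIT, L1-HIT, L1-HIT, VC-HIT, VC-HIT]

  [0] addr=0xc3 blk=12 s=0: MISS | VC []
  [1] addr=0xcb blk=12 s=0: L1-HIT | VC []
  [2] addr=0xc0 blk=12 s=0: L1-HIT | VC []
  [3] addr=0x6a blk=6 s=0: MISS | VC [12]
  [4] addr=0x6a blk=6 s=0: L1-HIT | VC [12]
  [5] addr=0x67 blk=6 s=0: L1-HIT | VC [12]
  [6] addr=0x6a blk=6 s=0: L1-HIT | VC [12]
  [7] addr=0xcb blk=12 s=0: VC-HIT | VC [6]
  [8] addr=0x6f blk=6 s=0: VC-HIT | VC [12]
  [9] addr=0x67 blk=6 s=0: L1-HIT | VC [12]
  [10] addr=0x6e blk=6 s=0: L1-HIT | VC [12]
  [11] addr=0x65 blk=6 s=0: L1-HIT | VC [12]
  [12] addr=0x6e blk=6 s=0: L1-HIT | VC [12]
  [13] addr=0xcf blk=12 s=0: VC-HIT | VC [6]
  [14] addr=0x60 blk=6 s=0: VC-HIT | VC [12]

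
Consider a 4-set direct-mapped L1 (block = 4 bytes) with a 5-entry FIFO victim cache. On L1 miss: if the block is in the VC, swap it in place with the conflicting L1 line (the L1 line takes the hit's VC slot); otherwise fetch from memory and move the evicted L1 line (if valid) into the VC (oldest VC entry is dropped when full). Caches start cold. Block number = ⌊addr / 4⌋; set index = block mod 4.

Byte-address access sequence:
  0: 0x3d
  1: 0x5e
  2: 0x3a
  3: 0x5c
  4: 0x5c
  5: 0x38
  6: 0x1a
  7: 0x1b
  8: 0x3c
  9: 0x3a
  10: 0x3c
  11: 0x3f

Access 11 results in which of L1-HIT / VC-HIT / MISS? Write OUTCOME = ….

OUTCOME = L1-HIT

#0 0x3d→b15/s3 MISS; vc=[]
#1 0x5e→b23/s3 MISS; vc=[15]
#2 0x3a→b14/s2 MISS; vc=[15]
#3 0x5c→b23/s3 L1-HIT; vc=[15]
#4 0x5c→b23/s3 L1-HIT; vc=[15]
#5 0x38→b14/s2 L1-HIT; vc=[15]
#6 0x1a→b6/s2 MISS; vc=[15,14]
#7 0x1b→b6/s2 L1-HIT; vc=[15,14]
#8 0x3c→b15/s3 VC-HIT; vc=[23,14]
#9 0x3a→b14/s2 VC-HIT; vc=[23,6]
#10 0x3c→b15/s3 L1-HIT; vc=[23,6]
#11 0x3f→b15/s3 L1-HIT; vc=[23,6]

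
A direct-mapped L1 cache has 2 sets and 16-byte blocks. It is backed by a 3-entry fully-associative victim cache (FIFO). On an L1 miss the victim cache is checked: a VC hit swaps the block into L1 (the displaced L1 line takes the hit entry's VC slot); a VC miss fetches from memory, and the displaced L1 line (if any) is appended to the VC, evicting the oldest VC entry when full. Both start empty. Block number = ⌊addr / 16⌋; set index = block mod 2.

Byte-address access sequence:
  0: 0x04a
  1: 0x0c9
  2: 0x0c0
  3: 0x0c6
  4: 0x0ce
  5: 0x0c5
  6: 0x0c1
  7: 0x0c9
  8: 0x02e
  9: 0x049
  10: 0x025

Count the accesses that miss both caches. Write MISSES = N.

#0 0x4a→b4/s0 MISS; vc=[]
#1 0xc9→b12/s0 MISS; vc=[4]
#2 0xc0→b12/s0 L1-HIT; vc=[4]
#3 0xc6→b12/s0 L1-HIT; vc=[4]
#4 0xce→b12/s0 L1-HIT; vc=[4]
#5 0xc5→b12/s0 L1-HIT; vc=[4]
#6 0xc1→b12/s0 L1-HIT; vc=[4]
#7 0xc9→b12/s0 L1-HIT; vc=[4]
#8 0x2e→b2/s0 MISS; vc=[4,12]
#9 0x49→b4/s0 VC-HIT; vc=[2,12]
#10 0x25→b2/s0 VC-HIT; vc=[4,12]

MISSES = 3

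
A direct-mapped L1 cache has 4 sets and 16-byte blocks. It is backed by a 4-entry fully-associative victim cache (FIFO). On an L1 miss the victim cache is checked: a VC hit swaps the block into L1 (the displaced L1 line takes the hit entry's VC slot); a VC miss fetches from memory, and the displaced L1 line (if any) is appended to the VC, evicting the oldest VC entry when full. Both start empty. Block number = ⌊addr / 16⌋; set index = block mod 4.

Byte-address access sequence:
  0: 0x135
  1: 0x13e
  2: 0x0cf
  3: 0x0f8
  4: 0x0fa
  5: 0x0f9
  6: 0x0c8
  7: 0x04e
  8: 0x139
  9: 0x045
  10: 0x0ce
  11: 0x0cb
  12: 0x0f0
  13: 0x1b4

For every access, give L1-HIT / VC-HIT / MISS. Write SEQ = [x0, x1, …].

  [0] addr=0x135 blk=19 s=3: MISS | VC []
  [1] addr=0x13e blk=19 s=3: L1-HIT | VC []
  [2] addr=0xcf blk=12 s=0: MISS | VC []
  [3] addr=0xf8 blk=15 s=3: MISS | VC [19]
  [4] addr=0xfa blk=15 s=3: L1-HIT | VC [19]
  [5] addr=0xf9 blk=15 s=3: L1-HIT | VC [19]
  [6] addr=0xc8 blk=12 s=0: L1-HIT | VC [19]
  [7] addr=0x4e blk=4 s=0: MISS | VC [19, 12]
  [8] addr=0x139 blk=19 s=3: VC-HIT | VC [15, 12]
  [9] addr=0x45 blk=4 s=0: L1-HIT | VC [15, 12]
  [10] addr=0xce blk=12 s=0: VC-HIT | VC [15, 4]
  [11] addr=0xcb blk=12 s=0: L1-HIT | VC [15, 4]
  [12] addr=0xf0 blk=15 s=3: VC-HIT | VC [19, 4]
  [13] addr=0x1b4 blk=27 s=3: MISS | VC [19, 4, 15]

SEQ = [MISS, L1-HIT, MISS, MISS, L1-HIT, L1-HIT, L1-HIT, MISS, VC-HIT, L1-HIT, VC-HIT, L1-HIT, VC-HIT, MISS]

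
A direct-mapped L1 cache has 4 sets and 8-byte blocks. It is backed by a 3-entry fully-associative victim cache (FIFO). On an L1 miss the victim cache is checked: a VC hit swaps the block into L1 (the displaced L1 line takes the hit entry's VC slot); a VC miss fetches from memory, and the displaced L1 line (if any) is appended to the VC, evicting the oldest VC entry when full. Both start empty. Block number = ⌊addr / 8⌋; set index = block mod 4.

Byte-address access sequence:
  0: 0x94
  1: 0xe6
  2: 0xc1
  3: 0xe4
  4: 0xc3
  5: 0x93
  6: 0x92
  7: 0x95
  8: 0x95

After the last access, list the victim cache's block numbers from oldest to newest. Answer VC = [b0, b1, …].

VC = [28]

0: 0x94 (blk 18, set 2) → MISS  vc=[]
1: 0xe6 (blk 28, set 0) → MISS  vc=[]
2: 0xc1 (blk 24, set 0) → MISS  vc=[28]
3: 0xe4 (blk 28, set 0) → VC-HIT  vc=[24]
4: 0xc3 (blk 24, set 0) → VC-HIT  vc=[28]
5: 0x93 (blk 18, set 2) → L1-HIT  vc=[28]
6: 0x92 (blk 18, set 2) → L1-HIT  vc=[28]
7: 0x95 (blk 18, set 2) → L1-HIT  vc=[28]
8: 0x95 (blk 18, set 2) → L1-HIT  vc=[28]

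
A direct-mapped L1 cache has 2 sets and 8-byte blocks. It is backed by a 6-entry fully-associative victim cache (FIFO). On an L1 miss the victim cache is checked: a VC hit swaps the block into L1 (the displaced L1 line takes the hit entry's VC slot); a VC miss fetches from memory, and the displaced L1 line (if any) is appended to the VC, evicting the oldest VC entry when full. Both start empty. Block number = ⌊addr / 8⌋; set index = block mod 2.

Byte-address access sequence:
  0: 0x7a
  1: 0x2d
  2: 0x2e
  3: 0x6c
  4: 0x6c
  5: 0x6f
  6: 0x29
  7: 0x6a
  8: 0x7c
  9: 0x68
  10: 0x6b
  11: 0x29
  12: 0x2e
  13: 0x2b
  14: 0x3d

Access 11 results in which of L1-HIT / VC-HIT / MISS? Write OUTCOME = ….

OUTCOME = VC-HIT

#0 0x7a→b15/s1 MISS; vc=[]
#1 0x2d→b5/s1 MISS; vc=[15]
#2 0x2e→b5/s1 L1-HIT; vc=[15]
#3 0x6c→b13/s1 MISS; vc=[15,5]
#4 0x6c→b13/s1 L1-HIT; vc=[15,5]
#5 0x6f→b13/s1 L1-HIT; vc=[15,5]
#6 0x29→b5/s1 VC-HIT; vc=[15,13]
#7 0x6a→b13/s1 VC-HIT; vc=[15,5]
#8 0x7c→b15/s1 VC-HIT; vc=[13,5]
#9 0x68→b13/s1 VC-HIT; vc=[15,5]
#10 0x6b→b13/s1 L1-HIT; vc=[15,5]
#11 0x29→b5/s1 VC-HIT; vc=[15,13]
#12 0x2e→b5/s1 L1-HIT; vc=[15,13]
#13 0x2b→b5/s1 L1-HIT; vc=[15,13]
#14 0x3d→b7/s1 MISS; vc=[15,13,5]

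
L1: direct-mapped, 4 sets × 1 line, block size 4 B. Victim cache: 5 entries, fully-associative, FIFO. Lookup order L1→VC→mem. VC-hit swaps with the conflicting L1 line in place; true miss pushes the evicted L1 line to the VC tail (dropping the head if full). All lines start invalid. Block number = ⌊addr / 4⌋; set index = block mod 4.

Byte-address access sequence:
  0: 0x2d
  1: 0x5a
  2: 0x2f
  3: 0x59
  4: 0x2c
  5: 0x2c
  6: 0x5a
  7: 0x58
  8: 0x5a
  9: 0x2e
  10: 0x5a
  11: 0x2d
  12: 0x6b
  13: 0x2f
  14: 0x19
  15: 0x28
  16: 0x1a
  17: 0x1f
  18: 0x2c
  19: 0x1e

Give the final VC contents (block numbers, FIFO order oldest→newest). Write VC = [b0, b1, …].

  [0] addr=0x2d blk=11 s=3: MISS | VC []
  [1] addr=0x5a blk=22 s=2: MISS | VC []
  [2] addr=0x2f blk=11 s=3: L1-HIT | VC []
  [3] addr=0x59 blk=22 s=2: L1-HIT | VC []
  [4] addr=0x2c blk=11 s=3: L1-HIT | VC []
  [5] addr=0x2c blk=11 s=3: L1-HIT | VC []
  [6] addr=0x5a blk=22 s=2: L1-HIT | VC []
  [7] addr=0x58 blk=22 s=2: L1-HIT | VC []
  [8] addr=0x5a blk=22 s=2: L1-HIT | VC []
  [9] addr=0x2e blk=11 s=3: L1-HIT | VC []
  [10] addr=0x5a blk=22 s=2: L1-HIT | VC []
  [11] addr=0x2d blk=11 s=3: L1-HIT | VC []
  [12] addr=0x6b blk=26 s=2: MISS | VC [22]
  [13] addr=0x2f blk=11 s=3: L1-HIT | VC [22]
  [14] addr=0x19 blk=6 s=2: MISS | VC [22, 26]
  [15] addr=0x28 blk=10 s=2: MISS | VC [22, 26, 6]
  [16] addr=0x1a blk=6 s=2: VC-HIT | VC [22, 26, 10]
  [17] addr=0x1f blk=7 s=3: MISS | VC [22, 26, 10, 11]
  [18] addr=0x2c blk=11 s=3: VC-HIT | VC [22, 26, 10, 7]
  [19] addr=0x1e blk=7 s=3: VC-HIT | VC [22, 26, 10, 11]

VC = [22, 26, 10, 11]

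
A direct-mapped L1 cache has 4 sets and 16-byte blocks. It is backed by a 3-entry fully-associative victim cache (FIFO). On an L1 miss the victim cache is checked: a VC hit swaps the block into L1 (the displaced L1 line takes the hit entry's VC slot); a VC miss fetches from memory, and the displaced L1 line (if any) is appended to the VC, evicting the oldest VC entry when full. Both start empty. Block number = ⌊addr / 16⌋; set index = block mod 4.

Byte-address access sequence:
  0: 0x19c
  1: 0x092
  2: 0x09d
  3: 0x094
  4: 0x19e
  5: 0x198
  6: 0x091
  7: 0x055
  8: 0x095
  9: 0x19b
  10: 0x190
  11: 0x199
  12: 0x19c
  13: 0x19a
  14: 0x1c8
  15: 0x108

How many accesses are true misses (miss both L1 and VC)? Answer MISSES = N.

  [0] addr=0x19c blk=25 s=1: MISS | VC []
  [1] addr=0x92 blk=9 s=1: MISS | VC [25]
  [2] addr=0x9d blk=9 s=1: L1-HIT | VC [25]
  [3] addr=0x94 blk=9 s=1: L1-HIT | VC [25]
  [4] addr=0x19e blk=25 s=1: VC-HIT | VC [9]
  [5] addr=0x198 blk=25 s=1: L1-HIT | VC [9]
  [6] addr=0x91 blk=9 s=1: VC-HIT | VC [25]
  [7] addr=0x55 blk=5 s=1: MISS | VC [25, 9]
  [8] addr=0x95 blk=9 s=1: VC-HIT | VC [25, 5]
  [9] addr=0x19b blk=25 s=1: VC-HIT | VC [9, 5]
  [10] addr=0x190 blk=25 s=1: L1-HIT | VC [9, 5]
  [11] addr=0x199 blk=25 s=1: L1-HIT | VC [9, 5]
  [12] addr=0x19c blk=25 s=1: L1-HIT | VC [9, 5]
  [13] addr=0x19a blk=25 s=1: L1-HIT | VC [9, 5]
  [14] addr=0x1c8 blk=28 s=0: MISS | VC [9, 5]
  [15] addr=0x108 blk=16 s=0: MISS | VC [9, 5, 28]

MISSES = 5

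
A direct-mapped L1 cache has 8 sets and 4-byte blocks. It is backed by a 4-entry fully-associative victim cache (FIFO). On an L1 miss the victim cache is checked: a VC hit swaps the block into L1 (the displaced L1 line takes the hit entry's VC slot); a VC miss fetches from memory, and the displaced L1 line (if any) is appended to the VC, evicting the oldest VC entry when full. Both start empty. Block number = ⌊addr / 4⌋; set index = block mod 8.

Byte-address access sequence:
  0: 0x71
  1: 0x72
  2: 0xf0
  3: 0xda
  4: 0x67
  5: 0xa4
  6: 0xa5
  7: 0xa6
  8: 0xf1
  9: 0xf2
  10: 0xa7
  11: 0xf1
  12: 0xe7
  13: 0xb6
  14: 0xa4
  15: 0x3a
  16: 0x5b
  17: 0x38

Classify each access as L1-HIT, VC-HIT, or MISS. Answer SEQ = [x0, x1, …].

SEQ = [MISS, L1-HIT, MISS, MISS, MISS, MISS, L1-HIT, L1-HIT, L1-HIT, L1-HIT, L1-HIT, L1-HIT, MISS, MISS, VC-HIT, MISS, MISS, VC-HIT]

  [0] addr=0x71 blk=28 s=4: MISS | VC []
  [1] addr=0x72 blk=28 s=4: L1-HIT | VC []
  [2] addr=0xf0 blk=60 s=4: MISS | VC [28]
  [3] addr=0xda blk=54 s=6: MISS | VC [28]
  [4] addr=0x67 blk=25 s=1: MISS | VC [28]
  [5] addr=0xa4 blk=41 s=1: MISS | VC [28, 25]
  [6] addr=0xa5 blk=41 s=1: L1-HIT | VC [28, 25]
  [7] addr=0xa6 blk=41 s=1: L1-HIT | VC [28, 25]
  [8] addr=0xf1 blk=60 s=4: L1-HIT | VC [28, 25]
  [9] addr=0xf2 blk=60 s=4: L1-HIT | VC [28, 25]
  [10] addr=0xa7 blk=41 s=1: L1-HIT | VC [28, 25]
  [11] addr=0xf1 blk=60 s=4: L1-HIT | VC [28, 25]
  [12] addr=0xe7 blk=57 s=1: MISS | VC [28, 25, 41]
  [13] addr=0xb6 blk=45 s=5: MISS | VC [28, 25, 41]
  [14] addr=0xa4 blk=41 s=1: VC-HIT | VC [28, 25, 57]
  [15] addr=0x3a blk=14 s=6: MISS | VC [28, 25, 57, 54]
  [16] addr=0x5b blk=22 s=6: MISS | VC [25, 57, 54, 14]
  [17] addr=0x38 blk=14 s=6: VC-HIT | VC [25, 57, 54, 22]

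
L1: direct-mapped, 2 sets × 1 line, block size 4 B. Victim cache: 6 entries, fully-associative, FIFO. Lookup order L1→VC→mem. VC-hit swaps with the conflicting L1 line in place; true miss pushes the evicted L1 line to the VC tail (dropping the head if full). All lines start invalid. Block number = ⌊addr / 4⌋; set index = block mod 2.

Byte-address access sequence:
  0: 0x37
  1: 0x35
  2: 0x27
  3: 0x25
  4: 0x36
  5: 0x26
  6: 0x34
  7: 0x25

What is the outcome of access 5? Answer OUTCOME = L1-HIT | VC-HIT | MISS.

OUTCOME = VC-HIT

  [0] addr=0x37 blk=13 s=1: MISS | VC []
  [1] addr=0x35 blk=13 s=1: L1-HIT | VC []
  [2] addr=0x27 blk=9 s=1: MISS | VC [13]
  [3] addr=0x25 blk=9 s=1: L1-HIT | VC [13]
  [4] addr=0x36 blk=13 s=1: VC-HIT | VC [9]
  [5] addr=0x26 blk=9 s=1: VC-HIT | VC [13]
  [6] addr=0x34 blk=13 s=1: VC-HIT | VC [9]
  [7] addr=0x25 blk=9 s=1: VC-HIT | VC [13]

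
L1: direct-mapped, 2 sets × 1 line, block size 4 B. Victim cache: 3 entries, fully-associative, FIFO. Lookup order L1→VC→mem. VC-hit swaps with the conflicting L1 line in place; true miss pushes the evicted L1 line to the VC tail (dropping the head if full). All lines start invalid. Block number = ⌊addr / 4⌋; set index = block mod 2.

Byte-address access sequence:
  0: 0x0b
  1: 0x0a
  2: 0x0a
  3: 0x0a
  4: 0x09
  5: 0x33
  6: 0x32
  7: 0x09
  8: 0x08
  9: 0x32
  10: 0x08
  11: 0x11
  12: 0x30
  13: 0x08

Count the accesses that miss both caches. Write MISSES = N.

MISSES = 3

0: 0xb (blk 2, set 0) → MISS  vc=[]
1: 0xa (blk 2, set 0) → L1-HIT  vc=[]
2: 0xa (blk 2, set 0) → L1-HIT  vc=[]
3: 0xa (blk 2, set 0) → L1-HIT  vc=[]
4: 0x9 (blk 2, set 0) → L1-HIT  vc=[]
5: 0x33 (blk 12, set 0) → MISS  vc=[2]
6: 0x32 (blk 12, set 0) → L1-HIT  vc=[2]
7: 0x9 (blk 2, set 0) → VC-HIT  vc=[12]
8: 0x8 (blk 2, set 0) → L1-HIT  vc=[12]
9: 0x32 (blk 12, set 0) → VC-HIT  vc=[2]
10: 0x8 (blk 2, set 0) → VC-HIT  vc=[12]
11: 0x11 (blk 4, set 0) → MISS  vc=[12, 2]
12: 0x30 (blk 12, set 0) → VC-HIT  vc=[4, 2]
13: 0x8 (blk 2, set 0) → VC-HIT  vc=[4, 12]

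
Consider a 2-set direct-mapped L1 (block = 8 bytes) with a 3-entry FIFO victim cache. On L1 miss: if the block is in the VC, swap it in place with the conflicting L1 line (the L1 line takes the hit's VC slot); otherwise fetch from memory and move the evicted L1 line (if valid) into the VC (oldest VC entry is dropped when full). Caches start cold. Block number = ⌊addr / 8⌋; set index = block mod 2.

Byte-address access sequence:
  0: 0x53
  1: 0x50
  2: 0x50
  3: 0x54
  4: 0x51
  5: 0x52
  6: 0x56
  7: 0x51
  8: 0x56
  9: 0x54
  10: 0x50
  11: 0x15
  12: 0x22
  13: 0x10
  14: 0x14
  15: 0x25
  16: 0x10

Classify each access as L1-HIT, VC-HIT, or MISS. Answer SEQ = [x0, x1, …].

#0 0x53→b10/s0 MISS; vc=[]
#1 0x50→b10/s0 L1-HIT; vc=[]
#2 0x50→b10/s0 L1-HIT; vc=[]
#3 0x54→b10/s0 L1-HIT; vc=[]
#4 0x51→b10/s0 L1-HIT; vc=[]
#5 0x52→b10/s0 L1-HIT; vc=[]
#6 0x56→b10/s0 L1-HIT; vc=[]
#7 0x51→b10/s0 L1-HIT; vc=[]
#8 0x56→b10/s0 L1-HIT; vc=[]
#9 0x54→b10/s0 L1-HIT; vc=[]
#10 0x50→b10/s0 L1-HIT; vc=[]
#11 0x15→b2/s0 MISS; vc=[10]
#12 0x22→b4/s0 MISS; vc=[10,2]
#13 0x10→b2/s0 VC-HIT; vc=[10,4]
#14 0x14→b2/s0 L1-HIT; vc=[10,4]
#15 0x25→b4/s0 VC-HIT; vc=[10,2]
#16 0x10→b2/s0 VC-HIT; vc=[10,4]

SEQ = [MISS, L1-HIT, L1-HIT, L1-HIT, L1-HIT, L1-HIT, L1-HIT, L1-HIT, L1-HIT, L1-HIT, L1-HIT, MISS, MISS, VC-HIT, L1-HIT, VC-HIT, VC-HIT]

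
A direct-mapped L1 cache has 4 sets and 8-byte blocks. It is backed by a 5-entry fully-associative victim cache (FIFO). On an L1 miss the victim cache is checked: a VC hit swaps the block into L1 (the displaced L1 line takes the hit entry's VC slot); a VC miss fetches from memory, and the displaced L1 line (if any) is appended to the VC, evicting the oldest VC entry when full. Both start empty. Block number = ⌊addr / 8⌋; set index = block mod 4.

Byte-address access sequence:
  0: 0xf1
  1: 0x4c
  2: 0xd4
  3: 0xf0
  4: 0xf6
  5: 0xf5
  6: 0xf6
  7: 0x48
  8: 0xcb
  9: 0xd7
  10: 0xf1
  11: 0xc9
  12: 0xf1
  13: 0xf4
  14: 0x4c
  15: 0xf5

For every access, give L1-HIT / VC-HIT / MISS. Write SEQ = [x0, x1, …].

SEQ = [MISS, MISS, MISS, VC-HIT, L1-HIT, L1-HIT, L1-HIT, L1-HIT, MISS, VC-HIT, VC-HIT, L1-HIT, L1-HIT, L1-HIT, VC-HIT, L1-HIT]

#0 0xf1→b30/s2 MISS; vc=[]
#1 0x4c→b9/s1 MISS; vc=[]
#2 0xd4→b26/s2 MISS; vc=[30]
#3 0xf0→b30/s2 VC-HIT; vc=[26]
#4 0xf6→b30/s2 L1-HIT; vc=[26]
#5 0xf5→b30/s2 L1-HIT; vc=[26]
#6 0xf6→b30/s2 L1-HIT; vc=[26]
#7 0x48→b9/s1 L1-HIT; vc=[26]
#8 0xcb→b25/s1 MISS; vc=[26,9]
#9 0xd7→b26/s2 VC-HIT; vc=[30,9]
#10 0xf1→b30/s2 VC-HIT; vc=[26,9]
#11 0xc9→b25/s1 L1-HIT; vc=[26,9]
#12 0xf1→b30/s2 L1-HIT; vc=[26,9]
#13 0xf4→b30/s2 L1-HIT; vc=[26,9]
#14 0x4c→b9/s1 VC-HIT; vc=[26,25]
#15 0xf5→b30/s2 L1-HIT; vc=[26,25]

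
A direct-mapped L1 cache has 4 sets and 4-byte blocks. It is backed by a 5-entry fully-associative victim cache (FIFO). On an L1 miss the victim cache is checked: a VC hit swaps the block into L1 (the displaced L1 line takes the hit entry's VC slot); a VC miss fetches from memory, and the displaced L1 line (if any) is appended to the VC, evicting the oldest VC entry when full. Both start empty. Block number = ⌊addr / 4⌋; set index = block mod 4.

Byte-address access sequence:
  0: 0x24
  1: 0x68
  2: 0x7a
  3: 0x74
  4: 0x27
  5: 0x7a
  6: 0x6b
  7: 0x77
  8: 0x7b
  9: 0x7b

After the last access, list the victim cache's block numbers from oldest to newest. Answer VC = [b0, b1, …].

VC = [26, 9]

  [0] addr=0x24 blk=9 s=1: MISS | VC []
  [1] addr=0x68 blk=26 s=2: MISS | VC []
  [2] addr=0x7a blk=30 s=2: MISS | VC [26]
  [3] addr=0x74 blk=29 s=1: MISS | VC [26, 9]
  [4] addr=0x27 blk=9 s=1: VC-HIT | VC [26, 29]
  [5] addr=0x7a blk=30 s=2: L1-HIT | VC [26, 29]
  [6] addr=0x6b blk=26 s=2: VC-HIT | VC [30, 29]
  [7] addr=0x77 blk=29 s=1: VC-HIT | VC [30, 9]
  [8] addr=0x7b blk=30 s=2: VC-HIT | VC [26, 9]
  [9] addr=0x7b blk=30 s=2: L1-HIT | VC [26, 9]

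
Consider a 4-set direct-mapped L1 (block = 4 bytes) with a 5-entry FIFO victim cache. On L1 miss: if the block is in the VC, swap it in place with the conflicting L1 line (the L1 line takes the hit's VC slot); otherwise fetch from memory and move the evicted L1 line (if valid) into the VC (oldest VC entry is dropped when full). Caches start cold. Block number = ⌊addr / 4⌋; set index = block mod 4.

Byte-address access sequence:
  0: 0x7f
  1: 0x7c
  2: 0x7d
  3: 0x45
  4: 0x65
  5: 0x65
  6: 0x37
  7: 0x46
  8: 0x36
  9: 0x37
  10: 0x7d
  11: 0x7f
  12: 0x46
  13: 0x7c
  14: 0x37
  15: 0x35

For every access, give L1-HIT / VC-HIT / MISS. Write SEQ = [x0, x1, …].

SEQ = [MISS, L1-HIT, L1-HIT, MISS, MISS, L1-HIT, MISS, VC-HIT, VC-HIT, L1-HIT, L1-HIT, L1-HIT, VC-HIT, L1-HIT, VC-HIT, L1-HIT]

  [0] addr=0x7f blk=31 s=3: MISS | VC []
  [1] addr=0x7c blk=31 s=3: L1-HIT | VC []
  [2] addr=0x7d blk=31 s=3: L1-HIT | VC []
  [3] addr=0x45 blk=17 s=1: MISS | VC []
  [4] addr=0x65 blk=25 s=1: MISS | VC [17]
  [5] addr=0x65 blk=25 s=1: L1-HIT | VC [17]
  [6] addr=0x37 blk=13 s=1: MISS | VC [17, 25]
  [7] addr=0x46 blk=17 s=1: VC-HIT | VC [13, 25]
  [8] addr=0x36 blk=13 s=1: VC-HIT | VC [17, 25]
  [9] addr=0x37 blk=13 s=1: L1-HIT | VC [17, 25]
  [10] addr=0x7d blk=31 s=3: L1-HIT | VC [17, 25]
  [11] addr=0x7f blk=31 s=3: L1-HIT | VC [17, 25]
  [12] addr=0x46 blk=17 s=1: VC-HIT | VC [13, 25]
  [13] addr=0x7c blk=31 s=3: L1-HIT | VC [13, 25]
  [14] addr=0x37 blk=13 s=1: VC-HIT | VC [17, 25]
  [15] addr=0x35 blk=13 s=1: L1-HIT | VC [17, 25]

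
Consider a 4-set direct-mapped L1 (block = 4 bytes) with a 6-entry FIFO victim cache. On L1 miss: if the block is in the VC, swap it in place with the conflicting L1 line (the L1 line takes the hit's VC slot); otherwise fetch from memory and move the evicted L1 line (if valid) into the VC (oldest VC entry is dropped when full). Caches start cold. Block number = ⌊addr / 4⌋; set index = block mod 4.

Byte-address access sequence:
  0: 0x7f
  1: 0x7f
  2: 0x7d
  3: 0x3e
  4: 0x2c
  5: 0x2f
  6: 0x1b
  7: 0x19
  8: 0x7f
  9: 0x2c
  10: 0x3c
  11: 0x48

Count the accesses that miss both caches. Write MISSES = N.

#0 0x7f→b31/s3 MISS; vc=[]
#1 0x7f→b31/s3 L1-HIT; vc=[]
#2 0x7d→b31/s3 L1-HIT; vc=[]
#3 0x3e→b15/s3 MISS; vc=[31]
#4 0x2c→b11/s3 MISS; vc=[31,15]
#5 0x2f→b11/s3 L1-HIT; vc=[31,15]
#6 0x1b→b6/s2 MISS; vc=[31,15]
#7 0x19→b6/s2 L1-HIT; vc=[31,15]
#8 0x7f→b31/s3 VC-HIT; vc=[11,15]
#9 0x2c→b11/s3 VC-HIT; vc=[31,15]
#10 0x3c→b15/s3 VC-HIT; vc=[31,11]
#11 0x48→b18/s2 MISS; vc=[31,11,6]

MISSES = 5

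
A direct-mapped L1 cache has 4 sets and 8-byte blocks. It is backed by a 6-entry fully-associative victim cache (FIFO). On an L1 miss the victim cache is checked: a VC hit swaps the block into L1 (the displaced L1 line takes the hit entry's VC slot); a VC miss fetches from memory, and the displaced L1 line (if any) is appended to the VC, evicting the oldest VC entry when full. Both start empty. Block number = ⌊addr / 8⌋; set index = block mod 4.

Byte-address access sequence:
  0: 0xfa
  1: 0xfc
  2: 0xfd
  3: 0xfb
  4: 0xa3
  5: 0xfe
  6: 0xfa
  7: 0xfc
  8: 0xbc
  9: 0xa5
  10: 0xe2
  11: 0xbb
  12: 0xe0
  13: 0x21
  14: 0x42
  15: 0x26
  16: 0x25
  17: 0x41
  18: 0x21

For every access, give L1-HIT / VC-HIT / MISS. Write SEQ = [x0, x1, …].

SEQ = [MISS, L1-HIT, L1-HIT, L1-HIT, MISS, L1-HIT, L1-HIT, L1-HIT, MISS, L1-HIT, MISS, L1-HIT, L1-HIT, MISS, MISS, VC-HIT, L1-HIT, VC-HIT, VC-HIT]

#0 0xfa→b31/s3 MISS; vc=[]
#1 0xfc→b31/s3 L1-HIT; vc=[]
#2 0xfd→b31/s3 L1-HIT; vc=[]
#3 0xfb→b31/s3 L1-HIT; vc=[]
#4 0xa3→b20/s0 MISS; vc=[]
#5 0xfe→b31/s3 L1-HIT; vc=[]
#6 0xfa→b31/s3 L1-HIT; vc=[]
#7 0xfc→b31/s3 L1-HIT; vc=[]
#8 0xbc→b23/s3 MISS; vc=[31]
#9 0xa5→b20/s0 L1-HIT; vc=[31]
#10 0xe2→b28/s0 MISS; vc=[31,20]
#11 0xbb→b23/s3 L1-HIT; vc=[31,20]
#12 0xe0→b28/s0 L1-HIT; vc=[31,20]
#13 0x21→b4/s0 MISS; vc=[31,20,28]
#14 0x42→b8/s0 MISS; vc=[31,20,28,4]
#15 0x26→b4/s0 VC-HIT; vc=[31,20,28,8]
#16 0x25→b4/s0 L1-HIT; vc=[31,20,28,8]
#17 0x41→b8/s0 VC-HIT; vc=[31,20,28,4]
#18 0x21→b4/s0 VC-HIT; vc=[31,20,28,8]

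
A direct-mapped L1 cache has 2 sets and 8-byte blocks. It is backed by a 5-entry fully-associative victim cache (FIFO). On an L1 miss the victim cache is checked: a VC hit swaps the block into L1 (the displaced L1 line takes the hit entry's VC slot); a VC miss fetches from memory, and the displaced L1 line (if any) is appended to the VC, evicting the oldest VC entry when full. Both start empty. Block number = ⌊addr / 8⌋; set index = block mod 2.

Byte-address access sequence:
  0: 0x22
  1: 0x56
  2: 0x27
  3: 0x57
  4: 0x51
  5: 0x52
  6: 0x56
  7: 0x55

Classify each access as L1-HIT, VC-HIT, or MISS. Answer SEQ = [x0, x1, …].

SEQ = [MISS, MISS, VC-HIT, VC-HIT, L1-HIT, L1-HIT, L1-HIT, L1-HIT]

0: 0x22 (blk 4, set 0) → MISS  vc=[]
1: 0x56 (blk 10, set 0) → MISS  vc=[4]
2: 0x27 (blk 4, set 0) → VC-HIT  vc=[10]
3: 0x57 (blk 10, set 0) → VC-HIT  vc=[4]
4: 0x51 (blk 10, set 0) → L1-HIT  vc=[4]
5: 0x52 (blk 10, set 0) → L1-HIT  vc=[4]
6: 0x56 (blk 10, set 0) → L1-HIT  vc=[4]
7: 0x55 (blk 10, set 0) → L1-HIT  vc=[4]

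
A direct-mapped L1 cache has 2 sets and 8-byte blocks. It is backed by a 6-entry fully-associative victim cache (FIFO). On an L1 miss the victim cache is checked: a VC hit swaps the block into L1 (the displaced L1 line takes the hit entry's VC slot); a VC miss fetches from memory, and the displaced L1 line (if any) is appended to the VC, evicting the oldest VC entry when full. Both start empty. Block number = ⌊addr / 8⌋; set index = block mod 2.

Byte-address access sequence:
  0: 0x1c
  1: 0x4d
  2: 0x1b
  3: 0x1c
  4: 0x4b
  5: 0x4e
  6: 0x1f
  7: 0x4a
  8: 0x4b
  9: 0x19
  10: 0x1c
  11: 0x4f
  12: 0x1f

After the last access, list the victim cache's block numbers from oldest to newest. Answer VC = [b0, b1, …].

VC = [9]

0: 0x1c (blk 3, set 1) → MISS  vc=[]
1: 0x4d (blk 9, set 1) → MISS  vc=[3]
2: 0x1b (blk 3, set 1) → VC-HIT  vc=[9]
3: 0x1c (blk 3, set 1) → L1-HIT  vc=[9]
4: 0x4b (blk 9, set 1) → VC-HIT  vc=[3]
5: 0x4e (blk 9, set 1) → L1-HIT  vc=[3]
6: 0x1f (blk 3, set 1) → VC-HIT  vc=[9]
7: 0x4a (blk 9, set 1) → VC-HIT  vc=[3]
8: 0x4b (blk 9, set 1) → L1-HIT  vc=[3]
9: 0x19 (blk 3, set 1) → VC-HIT  vc=[9]
10: 0x1c (blk 3, set 1) → L1-HIT  vc=[9]
11: 0x4f (blk 9, set 1) → VC-HIT  vc=[3]
12: 0x1f (blk 3, set 1) → VC-HIT  vc=[9]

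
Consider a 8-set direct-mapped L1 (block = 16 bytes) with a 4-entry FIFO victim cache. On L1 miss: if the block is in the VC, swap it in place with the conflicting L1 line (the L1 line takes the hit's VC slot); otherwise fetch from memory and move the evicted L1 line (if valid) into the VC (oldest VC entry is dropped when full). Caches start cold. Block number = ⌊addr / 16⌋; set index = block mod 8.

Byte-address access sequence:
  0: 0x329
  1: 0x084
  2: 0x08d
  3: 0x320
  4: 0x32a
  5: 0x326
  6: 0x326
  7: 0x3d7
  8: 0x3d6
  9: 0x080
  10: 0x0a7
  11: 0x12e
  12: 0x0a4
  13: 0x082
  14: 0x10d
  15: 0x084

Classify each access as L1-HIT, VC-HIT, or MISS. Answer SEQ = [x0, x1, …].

0: 0x329 (blk 50, set 2) → MISS  vc=[]
1: 0x84 (blk 8, set 0) → MISS  vc=[]
2: 0x8d (blk 8, set 0) → L1-HIT  vc=[]
3: 0x320 (blk 50, set 2) → L1-HIT  vc=[]
4: 0x32a (blk 50, set 2) → L1-HIT  vc=[]
5: 0x326 (blk 50, set 2) → L1-HIT  vc=[]
6: 0x326 (blk 50, set 2) → L1-HIT  vc=[]
7: 0x3d7 (blk 61, set 5) → MISS  vc=[]
8: 0x3d6 (blk 61, set 5) → L1-HIT  vc=[]
9: 0x80 (blk 8, set 0) → L1-HIT  vc=[]
10: 0xa7 (blk 10, set 2) → MISS  vc=[50]
11: 0x12e (blk 18, set 2) → MISS  vc=[50, 10]
12: 0xa4 (blk 10, set 2) → VC-HIT  vc=[50, 18]
13: 0x82 (blk 8, set 0) → L1-HIT  vc=[50, 18]
14: 0x10d (blk 16, set 0) → MISS  vc=[50, 18, 8]
15: 0x84 (blk 8, set 0) → VC-HIT  vc=[50, 18, 16]

SEQ = [MISS, MISS, L1-HIT, L1-HIT, L1-HIT, L1-HIT, L1-HIT, MISS, L1-HIT, L1-HIT, MISS, MISS, VC-HIT, L1-HIT, MISS, VC-HIT]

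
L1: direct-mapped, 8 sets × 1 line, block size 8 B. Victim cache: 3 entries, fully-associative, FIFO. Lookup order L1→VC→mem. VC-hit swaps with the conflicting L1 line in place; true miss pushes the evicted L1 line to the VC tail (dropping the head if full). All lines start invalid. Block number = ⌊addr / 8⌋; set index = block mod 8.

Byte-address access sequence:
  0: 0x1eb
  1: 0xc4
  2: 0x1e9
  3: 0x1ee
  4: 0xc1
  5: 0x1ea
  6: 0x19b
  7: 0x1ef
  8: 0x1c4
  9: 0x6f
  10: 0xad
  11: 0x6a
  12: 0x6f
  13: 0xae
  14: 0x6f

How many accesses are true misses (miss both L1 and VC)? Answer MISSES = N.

#0 0x1eb→b61/s5 MISS; vc=[]
#1 0xc4→b24/s0 MISS; vc=[]
#2 0x1e9→b61/s5 L1-HIT; vc=[]
#3 0x1ee→b61/s5 L1-HIT; vc=[]
#4 0xc1→b24/s0 L1-HIT; vc=[]
#5 0x1ea→b61/s5 L1-HIT; vc=[]
#6 0x19b→b51/s3 MISS; vc=[]
#7 0x1ef→b61/s5 L1-HIT; vc=[]
#8 0x1c4→b56/s0 MISS; vc=[24]
#9 0x6f→b13/s5 MISS; vc=[24,61]
#10 0xad→b21/s5 MISS; vc=[24,61,13]
#11 0x6a→b13/s5 VC-HIT; vc=[24,61,21]
#12 0x6f→b13/s5 L1-HIT; vc=[24,61,21]
#13 0xae→b21/s5 VC-HIT; vc=[24,61,13]
#14 0x6f→b13/s5 VC-HIT; vc=[24,61,21]

MISSES = 6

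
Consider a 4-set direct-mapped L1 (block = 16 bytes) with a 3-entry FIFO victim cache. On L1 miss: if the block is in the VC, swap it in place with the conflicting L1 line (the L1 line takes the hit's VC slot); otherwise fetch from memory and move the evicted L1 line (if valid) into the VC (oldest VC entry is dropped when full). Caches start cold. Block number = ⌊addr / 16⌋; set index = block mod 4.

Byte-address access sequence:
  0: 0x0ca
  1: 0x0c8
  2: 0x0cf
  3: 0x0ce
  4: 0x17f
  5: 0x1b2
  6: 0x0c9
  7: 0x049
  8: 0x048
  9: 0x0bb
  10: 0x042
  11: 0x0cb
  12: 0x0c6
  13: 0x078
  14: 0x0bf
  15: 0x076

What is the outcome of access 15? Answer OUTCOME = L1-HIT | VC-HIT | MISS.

0: 0xca (blk 12, set 0) → MISS  vc=[]
1: 0xc8 (blk 12, set 0) → L1-HIT  vc=[]
2: 0xcf (blk 12, set 0) → L1-HIT  vc=[]
3: 0xce (blk 12, set 0) → L1-HIT  vc=[]
4: 0x17f (blk 23, set 3) → MISS  vc=[]
5: 0x1b2 (blk 27, set 3) → MISS  vc=[23]
6: 0xc9 (blk 12, set 0) → L1-HIT  vc=[23]
7: 0x49 (blk 4, set 0) → MISS  vc=[23, 12]
8: 0x48 (blk 4, set 0) → L1-HIT  vc=[23, 12]
9: 0xbb (blk 11, set 3) → MISS  vc=[23, 12, 27]
10: 0x42 (blk 4, set 0) → L1-HIT  vc=[23, 12, 27]
11: 0xcb (blk 12, set 0) → VC-HIT  vc=[23, 4, 27]
12: 0xc6 (blk 12, set 0) → L1-HIT  vc=[23, 4, 27]
13: 0x78 (blk 7, set 3) → MISS  vc=[4, 27, 11]
14: 0xbf (blk 11, set 3) → VC-HIT  vc=[4, 27, 7]
15: 0x76 (blk 7, set 3) → VC-HIT  vc=[4, 27, 11]

OUTCOME = VC-HIT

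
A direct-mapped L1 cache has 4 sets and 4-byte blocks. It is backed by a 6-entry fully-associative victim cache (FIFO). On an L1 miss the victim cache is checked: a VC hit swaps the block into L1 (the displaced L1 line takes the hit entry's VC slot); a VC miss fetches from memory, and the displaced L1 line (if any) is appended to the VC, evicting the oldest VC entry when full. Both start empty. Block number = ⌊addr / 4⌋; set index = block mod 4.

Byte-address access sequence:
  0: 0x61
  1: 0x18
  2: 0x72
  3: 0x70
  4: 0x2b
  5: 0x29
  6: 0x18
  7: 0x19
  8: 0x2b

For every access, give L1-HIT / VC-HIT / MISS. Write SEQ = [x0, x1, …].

SEQ = [MISS, MISS, MISS, L1-HIT, MISS, L1-HIT, VC-HIT, L1-HIT, VC-HIT]

0: 0x61 (blk 24, set 0) → MISS  vc=[]
1: 0x18 (blk 6, set 2) → MISS  vc=[]
2: 0x72 (blk 28, set 0) → MISS  vc=[24]
3: 0x70 (blk 28, set 0) → L1-HIT  vc=[24]
4: 0x2b (blk 10, set 2) → MISS  vc=[24, 6]
5: 0x29 (blk 10, set 2) → L1-HIT  vc=[24, 6]
6: 0x18 (blk 6, set 2) → VC-HIT  vc=[24, 10]
7: 0x19 (blk 6, set 2) → L1-HIT  vc=[24, 10]
8: 0x2b (blk 10, set 2) → VC-HIT  vc=[24, 6]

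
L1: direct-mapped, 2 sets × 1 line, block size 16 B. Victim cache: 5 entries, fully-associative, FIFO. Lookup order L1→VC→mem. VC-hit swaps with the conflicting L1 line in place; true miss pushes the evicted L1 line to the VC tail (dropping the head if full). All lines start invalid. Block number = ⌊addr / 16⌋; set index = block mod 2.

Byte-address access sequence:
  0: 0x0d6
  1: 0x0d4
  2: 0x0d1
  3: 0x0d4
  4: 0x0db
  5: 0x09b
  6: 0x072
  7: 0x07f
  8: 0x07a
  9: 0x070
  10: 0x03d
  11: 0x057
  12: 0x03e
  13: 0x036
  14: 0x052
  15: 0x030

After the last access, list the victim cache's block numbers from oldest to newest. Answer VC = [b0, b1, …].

VC = [13, 9, 7, 5]

  [0] addr=0xd6 blk=13 s=1: MISS | VC []
  [1] addr=0xd4 blk=13 s=1: L1-HIT | VC []
  [2] addr=0xd1 blk=13 s=1: L1-HIT | VC []
  [3] addr=0xd4 blk=13 s=1: L1-HIT | VC []
  [4] addr=0xdb blk=13 s=1: L1-HIT | VC []
  [5] addr=0x9b blk=9 s=1: MISS | VC [13]
  [6] addr=0x72 blk=7 s=1: MISS | VC [13, 9]
  [7] addr=0x7f blk=7 s=1: L1-HIT | VC [13, 9]
  [8] addr=0x7a blk=7 s=1: L1-HIT | VC [13, 9]
  [9] addr=0x70 blk=7 s=1: L1-HIT | VC [13, 9]
  [10] addr=0x3d blk=3 s=1: MISS | VC [13, 9, 7]
  [11] addr=0x57 blk=5 s=1: MISS | VC [13, 9, 7, 3]
  [12] addr=0x3e blk=3 s=1: VC-HIT | VC [13, 9, 7, 5]
  [13] addr=0x36 blk=3 s=1: L1-HIT | VC [13, 9, 7, 5]
  [14] addr=0x52 blk=5 s=1: VC-HIT | VC [13, 9, 7, 3]
  [15] addr=0x30 blk=3 s=1: VC-HIT | VC [13, 9, 7, 5]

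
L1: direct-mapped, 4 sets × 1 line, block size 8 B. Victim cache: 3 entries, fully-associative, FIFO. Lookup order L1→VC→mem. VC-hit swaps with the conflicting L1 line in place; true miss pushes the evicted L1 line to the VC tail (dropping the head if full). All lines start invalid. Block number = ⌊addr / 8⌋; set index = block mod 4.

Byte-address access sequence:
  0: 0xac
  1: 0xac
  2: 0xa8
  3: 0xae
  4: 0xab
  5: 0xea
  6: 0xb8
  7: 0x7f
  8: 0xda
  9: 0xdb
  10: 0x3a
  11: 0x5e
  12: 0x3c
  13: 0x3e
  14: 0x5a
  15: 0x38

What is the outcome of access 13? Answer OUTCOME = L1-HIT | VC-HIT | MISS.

#0 0xac→b21/s1 MISS; vc=[]
#1 0xac→b21/s1 L1-HIT; vc=[]
#2 0xa8→b21/s1 L1-HIT; vc=[]
#3 0xae→b21/s1 L1-HIT; vc=[]
#4 0xab→b21/s1 L1-HIT; vc=[]
#5 0xea→b29/s1 MISS; vc=[21]
#6 0xb8→b23/s3 MISS; vc=[21]
#7 0x7f→b15/s3 MISS; vc=[21,23]
#8 0xda→b27/s3 MISS; vc=[21,23,15]
#9 0xdb→b27/s3 L1-HIT; vc=[21,23,15]
#10 0x3a→b7/s3 MISS; vc=[23,15,27]
#11 0x5e→b11/s3 MISS; vc=[15,27,7]
#12 0x3c→b7/s3 VC-HIT; vc=[15,27,11]
#13 0x3e→b7/s3 L1-HIT; vc=[15,27,11]
#14 0x5a→b11/s3 VC-HIT; vc=[15,27,7]
#15 0x38→b7/s3 VC-HIT; vc=[15,27,11]

OUTCOME = L1-HIT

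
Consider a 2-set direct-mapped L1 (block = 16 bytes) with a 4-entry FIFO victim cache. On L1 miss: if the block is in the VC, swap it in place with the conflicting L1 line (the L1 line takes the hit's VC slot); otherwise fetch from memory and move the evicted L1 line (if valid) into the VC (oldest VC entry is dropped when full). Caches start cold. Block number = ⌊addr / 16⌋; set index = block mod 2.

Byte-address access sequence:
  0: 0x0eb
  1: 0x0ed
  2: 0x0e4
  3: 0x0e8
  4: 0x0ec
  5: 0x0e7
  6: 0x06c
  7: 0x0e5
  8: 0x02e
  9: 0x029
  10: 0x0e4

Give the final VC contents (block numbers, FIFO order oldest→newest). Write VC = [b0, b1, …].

VC = [6, 2]

0: 0xeb (blk 14, set 0) → MISS  vc=[]
1: 0xed (blk 14, set 0) → L1-HIT  vc=[]
2: 0xe4 (blk 14, set 0) → L1-HIT  vc=[]
3: 0xe8 (blk 14, set 0) → L1-HIT  vc=[]
4: 0xec (blk 14, set 0) → L1-HIT  vc=[]
5: 0xe7 (blk 14, set 0) → L1-HIT  vc=[]
6: 0x6c (blk 6, set 0) → MISS  vc=[14]
7: 0xe5 (blk 14, set 0) → VC-HIT  vc=[6]
8: 0x2e (blk 2, set 0) → MISS  vc=[6, 14]
9: 0x29 (blk 2, set 0) → L1-HIT  vc=[6, 14]
10: 0xe4 (blk 14, set 0) → VC-HIT  vc=[6, 2]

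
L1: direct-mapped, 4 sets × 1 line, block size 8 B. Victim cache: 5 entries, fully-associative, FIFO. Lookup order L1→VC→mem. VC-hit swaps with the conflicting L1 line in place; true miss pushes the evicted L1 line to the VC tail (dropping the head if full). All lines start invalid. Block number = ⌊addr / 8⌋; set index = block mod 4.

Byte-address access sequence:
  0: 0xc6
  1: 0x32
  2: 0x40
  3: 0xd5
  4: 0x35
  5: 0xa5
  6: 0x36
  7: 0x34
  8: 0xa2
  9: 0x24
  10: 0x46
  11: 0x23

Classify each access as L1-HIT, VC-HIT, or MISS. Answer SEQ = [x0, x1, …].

SEQ = [MISS, MISS, MISS, MISS, VC-HIT, MISS, L1-HIT, L1-HIT, L1-HIT, MISS, VC-HIT, VC-HIT]

  [0] addr=0xc6 blk=24 s=0: MISS | VC []
  [1] addr=0x32 blk=6 s=2: MISS | VC []
  [2] addr=0x40 blk=8 s=0: MISS | VC [24]
  [3] addr=0xd5 blk=26 s=2: MISS | VC [24, 6]
  [4] addr=0x35 blk=6 s=2: VC-HIT | VC [24, 26]
  [5] addr=0xa5 blk=20 s=0: MISS | VC [24, 26, 8]
  [6] addr=0x36 blk=6 s=2: L1-HIT | VC [24, 26, 8]
  [7] addr=0x34 blk=6 s=2: L1-HIT | VC [24, 26, 8]
  [8] addr=0xa2 blk=20 s=0: L1-HIT | VC [24, 26, 8]
  [9] addr=0x24 blk=4 s=0: MISS | VC [24, 26, 8, 20]
  [10] addr=0x46 blk=8 s=0: VC-HIT | VC [24, 26, 4, 20]
  [11] addr=0x23 blk=4 s=0: VC-HIT | VC [24, 26, 8, 20]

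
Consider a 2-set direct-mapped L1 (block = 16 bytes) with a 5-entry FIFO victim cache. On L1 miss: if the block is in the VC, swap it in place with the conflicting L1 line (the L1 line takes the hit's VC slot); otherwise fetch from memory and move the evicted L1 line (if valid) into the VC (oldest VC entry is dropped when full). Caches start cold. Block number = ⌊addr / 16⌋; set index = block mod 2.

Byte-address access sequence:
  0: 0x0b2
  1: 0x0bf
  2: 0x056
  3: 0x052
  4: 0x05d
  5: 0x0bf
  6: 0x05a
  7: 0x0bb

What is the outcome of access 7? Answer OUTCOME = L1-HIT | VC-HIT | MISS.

OUTCOME = VC-HIT

  [0] addr=0xb2 blk=11 s=1: MISS | VC []
  [1] addr=0xbf blk=11 s=1: L1-HIT | VC []
  [2] addr=0x56 blk=5 s=1: MISS | VC [11]
  [3] addr=0x52 blk=5 s=1: L1-HIT | VC [11]
  [4] addr=0x5d blk=5 s=1: L1-HIT | VC [11]
  [5] addr=0xbf blk=11 s=1: VC-HIT | VC [5]
  [6] addr=0x5a blk=5 s=1: VC-HIT | VC [11]
  [7] addr=0xbb blk=11 s=1: VC-HIT | VC [5]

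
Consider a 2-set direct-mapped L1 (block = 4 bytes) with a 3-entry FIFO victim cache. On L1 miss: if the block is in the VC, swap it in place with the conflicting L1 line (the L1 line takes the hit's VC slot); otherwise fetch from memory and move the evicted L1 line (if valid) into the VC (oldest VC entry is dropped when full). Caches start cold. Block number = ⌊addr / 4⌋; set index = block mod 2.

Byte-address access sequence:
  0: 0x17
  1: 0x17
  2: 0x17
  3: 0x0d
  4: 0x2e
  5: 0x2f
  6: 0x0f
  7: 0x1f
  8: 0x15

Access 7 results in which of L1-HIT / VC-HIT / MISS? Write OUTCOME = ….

OUTCOME = MISS

#0 0x17→b5/s1 MISS; vc=[]
#1 0x17→b5/s1 L1-HIT; vc=[]
#2 0x17→b5/s1 L1-HIT; vc=[]
#3 0xd→b3/s1 MISS; vc=[5]
#4 0x2e→b11/s1 MISS; vc=[5,3]
#5 0x2f→b11/s1 L1-HIT; vc=[5,3]
#6 0xf→b3/s1 VC-HIT; vc=[5,11]
#7 0x1f→b7/s1 MISS; vc=[5,11,3]
#8 0x15→b5/s1 VC-HIT; vc=[7,11,3]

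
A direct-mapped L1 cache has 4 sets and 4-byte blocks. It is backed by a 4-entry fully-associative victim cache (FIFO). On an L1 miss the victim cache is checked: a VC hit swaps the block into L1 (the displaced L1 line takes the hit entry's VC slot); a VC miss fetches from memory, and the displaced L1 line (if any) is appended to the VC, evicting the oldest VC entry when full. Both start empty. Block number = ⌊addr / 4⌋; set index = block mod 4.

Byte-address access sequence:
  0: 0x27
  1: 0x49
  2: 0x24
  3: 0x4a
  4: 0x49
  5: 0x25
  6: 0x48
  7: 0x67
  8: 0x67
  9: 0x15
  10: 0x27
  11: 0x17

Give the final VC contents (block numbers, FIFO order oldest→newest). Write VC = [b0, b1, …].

0: 0x27 (blk 9, set 1) → MISS  vc=[]
1: 0x49 (blk 18, set 2) → MISS  vc=[]
2: 0x24 (blk 9, set 1) → L1-HIT  vc=[]
3: 0x4a (blk 18, set 2) → L1-HIT  vc=[]
4: 0x49 (blk 18, set 2) → L1-HIT  vc=[]
5: 0x25 (blk 9, set 1) → L1-HIT  vc=[]
6: 0x48 (blk 18, set 2) → L1-HIT  vc=[]
7: 0x67 (blk 25, set 1) → MISS  vc=[9]
8: 0x67 (blk 25, set 1) → L1-HIT  vc=[9]
9: 0x15 (blk 5, set 1) → MISS  vc=[9, 25]
10: 0x27 (blk 9, set 1) → VC-HIT  vc=[5, 25]
11: 0x17 (blk 5, set 1) → VC-HIT  vc=[9, 25]

VC = [9, 25]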